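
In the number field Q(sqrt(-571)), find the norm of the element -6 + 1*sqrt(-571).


N(a + b*sqrt(d)) = a^2 - d*b^2
= (-6)^2 - (-571)*(1)^2
= 36 + 571
= 607

607


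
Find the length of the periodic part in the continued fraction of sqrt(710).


Run the CF algorithm for sqrt(710).
a_0 = floor(sqrt(710)) = 26; set m_0=0, q_0=1.
Recurrence: m' = q*a - m,  q' = (d - m'^2)/q,  a' = floor((a_0 + m')/q').
  step 1: m=26, q=34, a=1
  step 2: m=8, q=19, a=1
  step 3: m=11, q=31, a=1
  step 4: m=20, q=10, a=4
  step 5: m=20, q=31, a=1
  step 6: m=11, q=19, a=1
  step 7: m=8, q=34, a=1
  step 8: m=26, q=1, a=52
a_8 = 2*a_0 = 52, so the period closes here.
sqrt(710) = [26; 1, 1, 1, 4, 1, 1, 1, 52]
Period length = 8

8


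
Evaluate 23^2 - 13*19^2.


x^2 - d*y^2
= 23^2 - 13*19^2
= 529 - 4693
= -4164

-4164


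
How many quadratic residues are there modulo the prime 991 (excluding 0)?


For prime p, the number of non-zero quadratic residues is (p-1)/2.
= (991-1)/2
= 495

495


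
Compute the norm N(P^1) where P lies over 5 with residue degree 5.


N(P^a) = p^(a*f)
= 5^(1*5)
= 5^5
= 3125

3125


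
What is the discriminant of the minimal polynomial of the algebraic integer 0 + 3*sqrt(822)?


The element 0 + 3*sqrt(822) has minimal polynomial:
x^2 + 0*x - 7398
Discriminant = (0)^2 - 4*(-7398)
= 0 + 29592
= 29592

29592


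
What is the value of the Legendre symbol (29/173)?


p = 173 is prime, so compute (29/173) with the reciprocity algorithm (Jacobi-symbol steps: pull out 2s via (2/n), flip via reciprocity, reduce):
  reciprocity: (29/173) -> +(173/29)
  reduce: (28/29)
  pull out 2: (2/29) = -1  (since 29 mod 8 = 5)
  pull out 2: (2/29) = -1  (since 29 mod 8 = 5)
  reciprocity: (7/29) -> +(29/7)
  reduce: (1/7)
  (1/7) = 1
Product of signs = 1
(29/173) = 1

1


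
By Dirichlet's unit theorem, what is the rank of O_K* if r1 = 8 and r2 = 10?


By Dirichlet's unit theorem:
rank = r1 + r2 - 1
= 8 + 10 - 1
= 17

17


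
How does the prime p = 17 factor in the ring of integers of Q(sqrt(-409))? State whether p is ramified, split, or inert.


K = Q(sqrt(-409)). Since d mod 4 = 3, disc(K) = -1636.
Check p | disc: -1636 mod 17 = 13.
p does not divide disc. Compute Legendre symbol (d/p):
16^((17-1)/2) mod 17 = 1
(d/p) = 1, so p splits: (p) = P*P' with e=1, f=1, g=2.
Therefore p is split.

split


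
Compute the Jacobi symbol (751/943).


Compute (751/943) via quadratic reciprocity:
  reciprocity: (751/943) -> -(943/751)
  reduce: (192/751)
  pull out 2: (2/751) = +1  (since 751 mod 8 = 7)
  pull out 2: (2/751) = +1  (since 751 mod 8 = 7)
  pull out 2: (2/751) = +1  (since 751 mod 8 = 7)
  pull out 2: (2/751) = +1  (since 751 mod 8 = 7)
  pull out 2: (2/751) = +1  (since 751 mod 8 = 7)
  pull out 2: (2/751) = +1  (since 751 mod 8 = 7)
  reciprocity: (3/751) -> -(751/3)
  reduce: (1/3)
  (1/3) = 1
Product of signs = 1

1


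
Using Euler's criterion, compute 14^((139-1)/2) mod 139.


p = 139 is prime and the exponent is (p-1)/2 = 69, so by Euler's criterion 14^69 = (14/139) = +1 or -1 mod 139.
Compute by square-and-multiply:
  69 = 64 + 4 + 1 (binary 1000101)
  Repeated squaring mod 139: 14^1 = 14, 14^2 = 57, 14^4 = 52, 14^8 = 63, 14^16 = 77, 14^32 = 91, 14^64 = 80
  14^69 = 14^64 * 14^4 * 14^1 = 80 * 52 * 14 mod 139
    80 * 52 = 4160 = 129 mod 139
    129 * 14 = 1806 = 138 mod 139
  14^69 = 138 mod 139
Result 138 = p - 1 = -1 mod 139: 14 is a quadratic non-residue mod 139. As a residue in [0, p-1] the value is 138.
14^69 mod 139 = 138

138


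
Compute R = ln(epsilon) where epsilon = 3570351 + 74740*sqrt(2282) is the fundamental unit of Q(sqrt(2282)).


epsilon = 3570351 + 74740*sqrt(2282)
= 7.1407e+06
R = ln(7.1407e+06)
= 15.7813

15.7813


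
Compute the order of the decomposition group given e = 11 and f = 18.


|D_P| = e * f
= 11 * 18
= 198

198


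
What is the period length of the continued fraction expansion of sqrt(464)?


Run the CF algorithm for sqrt(464).
a_0 = floor(sqrt(464)) = 21; set m_0=0, q_0=1.
Recurrence: m' = q*a - m,  q' = (d - m'^2)/q,  a' = floor((a_0 + m')/q').
  step 1: m=21, q=23, a=1
  step 2: m=2, q=20, a=1
  step 3: m=18, q=7, a=5
  step 4: m=17, q=25, a=1
  step 5: m=8, q=16, a=1
  step 6: m=8, q=25, a=1
  step 7: m=17, q=7, a=5
  step 8: m=18, q=20, a=1
  step 9: m=2, q=23, a=1
  step 10: m=21, q=1, a=42
a_10 = 2*a_0 = 42, so the period closes here.
sqrt(464) = [21; 1, 1, 5, 1, 1, 1, 5, 1, 1, 42]
Period length = 10

10


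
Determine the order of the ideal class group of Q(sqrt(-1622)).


K = Q(sqrt(-1622)). d mod 4 = 2, so D = disc(K) = 4d = -6488
h(K) equals the number of primitive reduced positive-definite forms (a, b, c) = a*x^2 + b*x*y + c*y^2 with b^2 - 4ac = D,
where reduced means |b| <= a <= c, with b >= 0 whenever |b| = a or a = c, and primitive means gcd(a, b, c) = 1.
Reduced forces 3a^2 <= |D| = 6488, so 1 <= a <= 46; b must have the parity of D, and c = (b^2 - D)/(4a) must be an integer >= a.
Enumerate a = 1..46, b in [-a, a]:
  a=1: (1, 0, 1622)  [1]
  a=2: (2, 0, 811)  [1]
  a=3: (3, -2, 541), (3, 2, 541)  [2]
  a=4..5: none
  a=6: (6, -4, 271), (6, 4, 271)  [2]
  a=7: (7, -6, 233), (7, 6, 233)  [2]
  a=8: none
  a=9: (9, -8, 182), (9, 8, 182)  [2]
  a=10..12: none
  a=13: (13, -8, 126), (13, 8, 126)  [2]
  a=14: (14, -8, 117), (14, 8, 117)  [2]
  a=15..17: none
  a=18: (18, -8, 91), (18, 8, 91)  [2]
  a=19..20: none
  a=21: (21, -20, 82), (21, -8, 78), (21, 8, 78), (21, 20, 82)  [4]
  a=22..25: none
  a=26: (26, -8, 63), (26, 8, 63)  [2]
  a=27: (27, -10, 61), (27, 10, 61)  [2]
  a=28..38: none
  a=39: (39, -34, 49), (39, -8, 42), (39, 8, 42), (39, 34, 49)  [4]
  a=40: none
  a=41: (41, -20, 42), (41, 20, 42)  [2]
  a=42..46: none
Total reduced forms: 1 + 1 + 2 + 2 + 2 + 2 + 2 + 2 + 2 + 4 + 2 + 2 + 4 + 2 = 30
h = 30

30


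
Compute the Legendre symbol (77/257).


p = 257 is prime, so compute (77/257) with the reciprocity algorithm (Jacobi-symbol steps: pull out 2s via (2/n), flip via reciprocity, reduce):
  reciprocity: (77/257) -> +(257/77)
  reduce: (26/77)
  pull out 2: (2/77) = -1  (since 77 mod 8 = 5)
  reciprocity: (13/77) -> +(77/13)
  reduce: (12/13)
  pull out 2: (2/13) = -1  (since 13 mod 8 = 5)
  pull out 2: (2/13) = -1  (since 13 mod 8 = 5)
  reciprocity: (3/13) -> +(13/3)
  reduce: (1/3)
  (1/3) = 1
Product of signs = -1
(77/257) = -1

-1


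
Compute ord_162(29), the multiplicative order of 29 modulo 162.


We want ord_162(29), the smallest k >= 1 with 29^k = 1 mod 162.
n = 162 = 2 * 3^4, phi(162) = 54; the order divides phi(n).
Divisors of 54: 1, 2, 3, 6, 9, 18, 27, 54
Repeated squaring mod 162: 29^1 = 29, 29^2 = 31, 29^4 = 151, 29^8 = 121, 29^16 = 61, 29^32 = 157
Test divisors in increasing order:
  k=1: 29^1 = 29 mod 162
  k=2: 29^2 = 31 mod 162
  k=3: 29^3 = 31 * 29 = 89 mod 162
  k=6: 29^6 = 151 * 31 = 145 mod 162
  k=9: 29^9 = 121 * 29 = 107 mod 162
  k=18: 29^18 = 61 * 31 = 109 mod 162
  k=27: 29^27 = 61 * 121 * 31 * 29 = 161 mod 162
  k=54: 29^54 = 157 * 61 * 151 * 31 = 1 mod 162  <- first divisor giving 1
Order = 54

54


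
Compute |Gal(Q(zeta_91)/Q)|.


|Gal(Q(zeta_91)/Q)| = phi(91)
= 72

72


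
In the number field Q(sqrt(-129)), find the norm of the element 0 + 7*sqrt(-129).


N(a + b*sqrt(d)) = a^2 - d*b^2
= (0)^2 - (-129)*(7)^2
= 0 + 6321
= 6321

6321


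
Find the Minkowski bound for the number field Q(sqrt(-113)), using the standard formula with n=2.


d = -113, d mod 4 = 3, so disc(K) = 4d = -452; |disc(K)| = 452
Imaginary quadratic field, so n = 2, s = r2 = 1, r1 = 0
M = (n!/n^n) * (4/pi)^s * sqrt(|disc(K)|) = (2!/2^2) * (4/pi)^1 * sqrt(452)
= 0.5 * 1.273240 * 21.260292
= 13.5347

13.5347


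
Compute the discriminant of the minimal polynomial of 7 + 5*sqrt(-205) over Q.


The element 7 + 5*sqrt(-205) has minimal polynomial:
x^2 - 14*x + 5174
Discriminant = (-14)^2 - 4*(5174)
= 196 - 20696
= -20500

-20500


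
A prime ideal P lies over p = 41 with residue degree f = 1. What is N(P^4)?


N(P^a) = p^(a*f)
= 41^(4*1)
= 41^4
= 2825761

2825761


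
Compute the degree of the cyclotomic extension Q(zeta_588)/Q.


The degree equals Euler's totient phi(588).
588 = 2^2 * 3 * 7^2
phi(588) = 168

168


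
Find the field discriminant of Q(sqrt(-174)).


For K = Q(sqrt(d)) with d squarefree: disc(K) = d if d = 1 mod 4, and disc(K) = 4d if d = 2 or 3 mod 4.
Here d = -174, and d mod 4 = 2.
d = 2 mod 4, not 1 (O_K = Z[sqrt(d)]), so disc(K) = 4d = 4 * (-174) = -696

-696


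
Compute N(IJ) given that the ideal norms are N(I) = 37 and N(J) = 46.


N(IJ) = N(I) * N(J)
= 37 * 46
= 1702

1702


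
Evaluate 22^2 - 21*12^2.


x^2 - d*y^2
= 22^2 - 21*12^2
= 484 - 3024
= -2540

-2540


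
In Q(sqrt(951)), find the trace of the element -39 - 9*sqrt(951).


Tr(a + b*sqrt(d)) = (a + b*sqrt(d)) + (a - b*sqrt(d)) = 2a
= 2 * (-39)
= -78

-78


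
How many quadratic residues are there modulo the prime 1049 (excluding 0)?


For prime p, the number of non-zero quadratic residues is (p-1)/2.
= (1049-1)/2
= 524

524


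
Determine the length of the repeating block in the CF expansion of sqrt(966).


Run the CF algorithm for sqrt(966).
a_0 = floor(sqrt(966)) = 31; set m_0=0, q_0=1.
Recurrence: m' = q*a - m,  q' = (d - m'^2)/q,  a' = floor((a_0 + m')/q').
  step 1: m=31, q=5, a=12
  step 2: m=29, q=25, a=2
  step 3: m=21, q=21, a=2
  step 4: m=21, q=25, a=2
  step 5: m=29, q=5, a=12
  step 6: m=31, q=1, a=62
a_6 = 2*a_0 = 62, so the period closes here.
sqrt(966) = [31; 12, 2, 2, 2, 12, 62]
Period length = 6

6


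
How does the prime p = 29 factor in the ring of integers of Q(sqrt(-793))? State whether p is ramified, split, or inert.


K = Q(sqrt(-793)). Since d mod 4 = 3, disc(K) = -3172.
Check p | disc: -3172 mod 29 = 18.
p does not divide disc. Compute Legendre symbol (d/p):
19^((29-1)/2) mod 29 = -1
(d/p) = -1, so p is inert: (p) stays prime with e=1, f=2, g=1.
Therefore p is inert.

inert


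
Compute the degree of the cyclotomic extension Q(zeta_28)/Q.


The degree equals Euler's totient phi(28).
28 = 2^2 * 7
phi(28) = 12

12


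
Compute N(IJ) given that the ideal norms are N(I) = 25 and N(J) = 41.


N(IJ) = N(I) * N(J)
= 25 * 41
= 1025

1025


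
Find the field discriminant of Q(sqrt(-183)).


For K = Q(sqrt(d)) with d squarefree: disc(K) = d if d = 1 mod 4, and disc(K) = 4d if d = 2 or 3 mod 4.
Here d = -183, and d mod 4 = 1.
d = 1 mod 4 (O_K = Z[(1+sqrt(d))/2]), so disc(K) = d = -183

-183


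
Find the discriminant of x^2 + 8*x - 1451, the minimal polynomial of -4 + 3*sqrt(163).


The element -4 + 3*sqrt(163) has minimal polynomial:
x^2 + 8*x - 1451
Discriminant = (8)^2 - 4*(-1451)
= 64 + 5804
= 5868

5868


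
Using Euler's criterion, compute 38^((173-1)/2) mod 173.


p = 173 is prime and the exponent is (p-1)/2 = 86, so by Euler's criterion 38^86 = (38/173) = +1 or -1 mod 173.
Compute by square-and-multiply:
  86 = 64 + 16 + 4 + 2 (binary 1010110)
  Repeated squaring mod 173: 38^1 = 38, 38^2 = 60, 38^4 = 140, 38^8 = 51, 38^16 = 6, 38^32 = 36, 38^64 = 85
  38^86 = 38^64 * 38^16 * 38^4 * 38^2 = 85 * 6 * 140 * 60 mod 173
    85 * 6 = 510 = 164 mod 173
    164 * 140 = 22960 = 124 mod 173
    124 * 60 = 7440 = 1 mod 173
  38^86 = 1 mod 173
Result 1: 38 is a quadratic residue mod 173.
38^86 mod 173 = 1

1


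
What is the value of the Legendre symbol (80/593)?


p = 593 is prime, so compute (80/593) with the reciprocity algorithm (Jacobi-symbol steps: pull out 2s via (2/n), flip via reciprocity, reduce):
  pull out 2: (2/593) = +1  (since 593 mod 8 = 1)
  pull out 2: (2/593) = +1  (since 593 mod 8 = 1)
  pull out 2: (2/593) = +1  (since 593 mod 8 = 1)
  pull out 2: (2/593) = +1  (since 593 mod 8 = 1)
  reciprocity: (5/593) -> +(593/5)
  reduce: (3/5)
  reciprocity: (3/5) -> +(5/3)
  reduce: (2/3)
  pull out 2: (2/3) = -1  (since 3 mod 8 = 3)
  (1/3) = 1
Product of signs = -1
(80/593) = -1

-1


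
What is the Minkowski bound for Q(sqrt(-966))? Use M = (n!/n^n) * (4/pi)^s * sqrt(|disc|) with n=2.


d = -966, d mod 4 = 2, so disc(K) = 4d = -3864; |disc(K)| = 3864
Imaginary quadratic field, so n = 2, s = r2 = 1, r1 = 0
M = (n!/n^n) * (4/pi)^s * sqrt(|disc(K)|) = (2!/2^2) * (4/pi)^1 * sqrt(3864)
= 0.5 * 1.273240 * 62.161081
= 39.5730

39.5730


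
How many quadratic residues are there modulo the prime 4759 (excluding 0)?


For prime p, the number of non-zero quadratic residues is (p-1)/2.
= (4759-1)/2
= 2379

2379


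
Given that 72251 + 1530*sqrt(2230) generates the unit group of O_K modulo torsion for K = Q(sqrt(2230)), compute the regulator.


epsilon = 72251 + 1530*sqrt(2230)
= 144502.0000
R = ln(144502.0000)
= 11.8810

11.8810


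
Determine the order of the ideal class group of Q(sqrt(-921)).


K = Q(sqrt(-921)). d mod 4 = 3, so D = disc(K) = 4d = -3684
h(K) equals the number of primitive reduced positive-definite forms (a, b, c) = a*x^2 + b*x*y + c*y^2 with b^2 - 4ac = D,
where reduced means |b| <= a <= c, with b >= 0 whenever |b| = a or a = c, and primitive means gcd(a, b, c) = 1.
Reduced forces 3a^2 <= |D| = 3684, so 1 <= a <= 35; b must have the parity of D, and c = (b^2 - D)/(4a) must be an integer >= a.
Enumerate a = 1..35, b in [-a, a]:
  a=1: (1, 0, 921)  [1]
  a=2: (2, 2, 461)  [1]
  a=3: (3, 0, 307)  [1]
  a=4: none
  a=5: (5, -4, 185), (5, 4, 185)  [2]
  a=6: (6, 6, 155)  [1]
  a=7..9: none
  a=10: (10, -6, 93), (10, 6, 93)  [2]
  a=11: (11, -10, 86), (11, 10, 86)  [2]
  a=12..14: none
  a=15: (15, -6, 62), (15, 6, 62)  [2]
  a=16..21: none
  a=22: (22, -10, 43), (22, 10, 43)  [2]
  a=23..24: none
  a=25: (25, -4, 37), (25, 4, 37)  [2]
  a=26..28: none
  a=29: (29, -12, 33), (29, 12, 33)  [2]
  a=30: (30, -6, 31), (30, 6, 31)  [2]
  a=31..35: none
Total reduced forms: 1 + 1 + 1 + 2 + 1 + 2 + 2 + 2 + 2 + 2 + 2 + 2 = 20
h = 20

20


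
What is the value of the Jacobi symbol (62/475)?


Compute (62/475) via quadratic reciprocity:
  pull out 2: (2/475) = -1  (since 475 mod 8 = 3)
  reciprocity: (31/475) -> -(475/31)
  reduce: (10/31)
  pull out 2: (2/31) = +1  (since 31 mod 8 = 7)
  reciprocity: (5/31) -> +(31/5)
  reduce: (1/5)
  (1/5) = 1
Product of signs = 1

1


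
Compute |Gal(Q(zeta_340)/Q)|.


|Gal(Q(zeta_340)/Q)| = phi(340)
= 128

128


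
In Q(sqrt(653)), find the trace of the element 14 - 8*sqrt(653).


Tr(a + b*sqrt(d)) = (a + b*sqrt(d)) + (a - b*sqrt(d)) = 2a
= 2 * (14)
= 28

28


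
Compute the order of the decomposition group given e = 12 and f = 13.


|D_P| = e * f
= 12 * 13
= 156

156


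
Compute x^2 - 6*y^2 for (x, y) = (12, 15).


x^2 - d*y^2
= 12^2 - 6*15^2
= 144 - 1350
= -1206

-1206


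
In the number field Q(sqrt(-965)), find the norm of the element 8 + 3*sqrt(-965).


N(a + b*sqrt(d)) = a^2 - d*b^2
= (8)^2 - (-965)*(3)^2
= 64 + 8685
= 8749

8749


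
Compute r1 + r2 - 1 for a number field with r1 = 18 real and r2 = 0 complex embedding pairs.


By Dirichlet's unit theorem:
rank = r1 + r2 - 1
= 18 + 0 - 1
= 17

17


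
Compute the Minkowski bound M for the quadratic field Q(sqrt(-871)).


d = -871, d mod 4 = 1, so disc(K) = d = -871; |disc(K)| = 871
Imaginary quadratic field, so n = 2, s = r2 = 1, r1 = 0
M = (n!/n^n) * (4/pi)^s * sqrt(|disc(K)|) = (2!/2^2) * (4/pi)^1 * sqrt(871)
= 0.5 * 1.273240 * 29.512709
= 18.7884

18.7884


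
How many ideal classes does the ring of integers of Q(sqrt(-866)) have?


K = Q(sqrt(-866)). d mod 4 = 2, so D = disc(K) = 4d = -3464
h(K) equals the number of primitive reduced positive-definite forms (a, b, c) = a*x^2 + b*x*y + c*y^2 with b^2 - 4ac = D,
where reduced means |b| <= a <= c, with b >= 0 whenever |b| = a or a = c, and primitive means gcd(a, b, c) = 1.
Reduced forces 3a^2 <= |D| = 3464, so 1 <= a <= 33; b must have the parity of D, and c = (b^2 - D)/(4a) must be an integer >= a.
Enumerate a = 1..33, b in [-a, a]:
  a=1: (1, 0, 866)  [1]
  a=2: (2, 0, 433)  [1]
  a=3: (3, -2, 289), (3, 2, 289)  [2]
  a=4: none
  a=5: (5, -4, 174), (5, 4, 174)  [2]
  a=6: (6, -4, 145), (6, 4, 145)  [2]
  a=7: (7, -6, 125), (7, 6, 125)  [2]
  a=8: none
  a=9: (9, -8, 98), (9, 8, 98)  [2]
  a=10: (10, -4, 87), (10, 4, 87)  [2]
  a=11: (11, -10, 81), (11, 10, 81)  [2]
  a=12..13: none
  a=14: (14, -8, 63), (14, 8, 63)  [2]
  a=15: (15, -14, 61), (15, -4, 58), (15, 4, 58), (15, 14, 61)  [4]
  a=16: none
  a=17: (17, -2, 51), (17, 2, 51)  [2]
  a=18: (18, -8, 49), (18, 8, 49)  [2]
  a=19..20: none
  a=21: (21, -20, 46), (21, -8, 42), (21, 8, 42), (21, 20, 46)  [4]
  a=22: (22, -12, 41), (22, 12, 41)  [2]
  a=23: (23, -20, 42), (23, 20, 42)  [2]
  a=24: none
  a=25: (25, -6, 35), (25, 6, 35)  [2]
  a=26: none
  a=27: (27, -10, 33), (27, 10, 33)  [2]
  a=28: none
  a=29: (29, -4, 30), (29, 4, 30)  [2]
  a=30: (30, -16, 31), (30, 16, 31)  [2]
  a=31..32: none
  a=33: (33, -32, 34), (33, 32, 34)  [2]
Total reduced forms: 1 + 1 + 2 + 2 + 2 + 2 + 2 + 2 + 2 + 2 + 4 + 2 + 2 + 4 + 2 + 2 + 2 + 2 + 2 + 2 + 2 = 44
h = 44

44


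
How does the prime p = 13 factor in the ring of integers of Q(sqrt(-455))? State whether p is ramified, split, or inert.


K = Q(sqrt(-455)). Since d mod 4 = 1, disc(K) = -455.
Check p | disc: -455 mod 13 = 0.
p divides disc, so p ramifies: (p) = P^2 with e=2, f=1, g=1.
Therefore p is ramified.

ramified


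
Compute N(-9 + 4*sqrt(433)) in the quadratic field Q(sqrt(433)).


N(a + b*sqrt(d)) = a^2 - d*b^2
= (-9)^2 - (433)*(4)^2
= 81 - 6928
= -6847

-6847


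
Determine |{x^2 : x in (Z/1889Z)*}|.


For prime p, the number of non-zero quadratic residues is (p-1)/2.
= (1889-1)/2
= 944

944


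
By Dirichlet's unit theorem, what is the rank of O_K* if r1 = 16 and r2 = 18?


By Dirichlet's unit theorem:
rank = r1 + r2 - 1
= 16 + 18 - 1
= 33

33


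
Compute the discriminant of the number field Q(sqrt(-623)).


For K = Q(sqrt(d)) with d squarefree: disc(K) = d if d = 1 mod 4, and disc(K) = 4d if d = 2 or 3 mod 4.
Here d = -623, and d mod 4 = 1.
d = 1 mod 4 (O_K = Z[(1+sqrt(d))/2]), so disc(K) = d = -623

-623


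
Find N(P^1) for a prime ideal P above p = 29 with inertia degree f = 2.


N(P^a) = p^(a*f)
= 29^(1*2)
= 29^2
= 841

841


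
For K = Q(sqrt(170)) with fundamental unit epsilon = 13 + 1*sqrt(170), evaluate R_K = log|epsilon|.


epsilon = 13 + 1*sqrt(170)
= 26.0384
R = ln(26.0384)
= 3.2596

3.2596


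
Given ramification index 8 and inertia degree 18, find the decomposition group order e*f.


|D_P| = e * f
= 8 * 18
= 144

144


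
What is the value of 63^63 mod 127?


p = 127 is prime and the exponent is (p-1)/2 = 63, so by Euler's criterion 63^63 = (63/127) = +1 or -1 mod 127.
Compute by square-and-multiply:
  63 = 32 + 16 + 8 + 4 + 2 + 1 (binary 111111)
  Repeated squaring mod 127: 63^1 = 63, 63^2 = 32, 63^4 = 8, 63^8 = 64, 63^16 = 32, 63^32 = 8
  63^63 = 63^32 * 63^16 * 63^8 * 63^4 * 63^2 * 63^1 = 8 * 32 * 64 * 8 * 32 * 63 mod 127
    8 * 32 = 256 = 2 mod 127
    2 * 64 = 128 = 1 mod 127
    1 * 8 = 8 = 8 mod 127
    8 * 32 = 256 = 2 mod 127
    2 * 63 = 126 = 126 mod 127
  63^63 = 126 mod 127
Result 126 = p - 1 = -1 mod 127: 63 is a quadratic non-residue mod 127. As a residue in [0, p-1] the value is 126.
63^63 mod 127 = 126

126


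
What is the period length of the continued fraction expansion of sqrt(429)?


Run the CF algorithm for sqrt(429).
a_0 = floor(sqrt(429)) = 20; set m_0=0, q_0=1.
Recurrence: m' = q*a - m,  q' = (d - m'^2)/q,  a' = floor((a_0 + m')/q').
  step 1: m=20, q=29, a=1
  step 2: m=9, q=12, a=2
  step 3: m=15, q=17, a=2
  step 4: m=19, q=4, a=9
  step 5: m=17, q=35, a=1
  step 6: m=18, q=3, a=12
  step 7: m=18, q=35, a=1
  step 8: m=17, q=4, a=9
  step 9: m=19, q=17, a=2
  step 10: m=15, q=12, a=2
  step 11: m=9, q=29, a=1
  step 12: m=20, q=1, a=40
a_12 = 2*a_0 = 40, so the period closes here.
sqrt(429) = [20; 1, 2, 2, 9, 1, 12, 1, 9, 2, 2, 1, 40]
Period length = 12

12


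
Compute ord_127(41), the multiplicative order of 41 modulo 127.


We want ord_127(41), the smallest k >= 1 with 41^k = 1 mod 127.
n = 127 = 127, phi(127) = 126; the order divides phi(n).
Divisors of 126: 1, 2, 3, 6, 7, 9, 14, 18, 21, 42, 63, 126
Repeated squaring mod 127: 41^1 = 41, 41^2 = 30, 41^4 = 11, 41^8 = 121, 41^16 = 36, 41^32 = 26, 41^64 = 41
Test divisors in increasing order:
  k=1: 41^1 = 41 mod 127
  k=2: 41^2 = 30 mod 127
  k=3: 41^3 = 30 * 41 = 87 mod 127
  k=6: 41^6 = 11 * 30 = 76 mod 127
  k=7: 41^7 = 11 * 30 * 41 = 68 mod 127
  k=9: 41^9 = 121 * 41 = 8 mod 127
  k=14: 41^14 = 121 * 11 * 30 = 52 mod 127
  k=18: 41^18 = 36 * 30 = 64 mod 127
  k=21: 41^21 = 36 * 11 * 41 = 107 mod 127
  k=42: 41^42 = 26 * 121 * 30 = 19 mod 127
  k=63: 41^63 = 26 * 36 * 121 * 11 * 30 * 41 = 1 mod 127  <- first divisor giving 1
Order = 63

63


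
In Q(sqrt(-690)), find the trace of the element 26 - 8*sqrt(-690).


Tr(a + b*sqrt(d)) = (a + b*sqrt(d)) + (a - b*sqrt(d)) = 2a
= 2 * (26)
= 52

52


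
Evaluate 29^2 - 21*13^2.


x^2 - d*y^2
= 29^2 - 21*13^2
= 841 - 3549
= -2708

-2708


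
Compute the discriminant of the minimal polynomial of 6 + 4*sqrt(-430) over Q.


The element 6 + 4*sqrt(-430) has minimal polynomial:
x^2 - 12*x + 6916
Discriminant = (-12)^2 - 4*(6916)
= 144 - 27664
= -27520

-27520


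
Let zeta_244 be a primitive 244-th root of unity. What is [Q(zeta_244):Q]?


The degree equals Euler's totient phi(244).
244 = 2^2 * 61
phi(244) = 120

120


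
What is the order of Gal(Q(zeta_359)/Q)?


|Gal(Q(zeta_359)/Q)| = phi(359)
= 358

358


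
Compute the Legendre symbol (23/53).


p = 53 is prime, so compute (23/53) with the reciprocity algorithm (Jacobi-symbol steps: pull out 2s via (2/n), flip via reciprocity, reduce):
  reciprocity: (23/53) -> +(53/23)
  reduce: (7/23)
  reciprocity: (7/23) -> -(23/7)
  reduce: (2/7)
  pull out 2: (2/7) = +1  (since 7 mod 8 = 7)
  (1/7) = 1
Product of signs = -1
(23/53) = -1

-1


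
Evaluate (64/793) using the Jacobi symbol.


Compute (64/793) via quadratic reciprocity:
  pull out 2: (2/793) = +1  (since 793 mod 8 = 1)
  pull out 2: (2/793) = +1  (since 793 mod 8 = 1)
  pull out 2: (2/793) = +1  (since 793 mod 8 = 1)
  pull out 2: (2/793) = +1  (since 793 mod 8 = 1)
  pull out 2: (2/793) = +1  (since 793 mod 8 = 1)
  pull out 2: (2/793) = +1  (since 793 mod 8 = 1)
  (1/793) = 1
Product of signs = 1

1


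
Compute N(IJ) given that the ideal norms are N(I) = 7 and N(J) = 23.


N(IJ) = N(I) * N(J)
= 7 * 23
= 161

161


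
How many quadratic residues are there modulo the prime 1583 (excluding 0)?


For prime p, the number of non-zero quadratic residues is (p-1)/2.
= (1583-1)/2
= 791

791


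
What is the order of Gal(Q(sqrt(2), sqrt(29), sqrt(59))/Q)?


The 3 square roots of distinct primes are multiplicatively independent over Q,
so [K:Q] = 2^3 and Gal(K/Q) is isomorphic to (Z/2Z)^3.
|Gal| = 2^3 = 8

8


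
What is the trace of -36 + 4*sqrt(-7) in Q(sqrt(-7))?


Tr(a + b*sqrt(d)) = (a + b*sqrt(d)) + (a - b*sqrt(d)) = 2a
= 2 * (-36)
= -72

-72


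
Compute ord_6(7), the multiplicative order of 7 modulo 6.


We want ord_6(7), the smallest k >= 1 with 7^k = 1 mod 6.
n = 6 = 2 * 3, phi(6) = 2; the order divides phi(n).
Divisors of 2: 1, 2
Repeated squaring mod 6: 7^1 = 1, 7^2 = 1
Test divisors in increasing order:
  k=1: 7^1 = 1 mod 6  <- first divisor giving 1
Order = 1

1


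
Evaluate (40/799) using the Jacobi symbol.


Compute (40/799) via quadratic reciprocity:
  pull out 2: (2/799) = +1  (since 799 mod 8 = 7)
  pull out 2: (2/799) = +1  (since 799 mod 8 = 7)
  pull out 2: (2/799) = +1  (since 799 mod 8 = 7)
  reciprocity: (5/799) -> +(799/5)
  reduce: (4/5)
  pull out 2: (2/5) = -1  (since 5 mod 8 = 5)
  pull out 2: (2/5) = -1  (since 5 mod 8 = 5)
  (1/5) = 1
Product of signs = 1

1


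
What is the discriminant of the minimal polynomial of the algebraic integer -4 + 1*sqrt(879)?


The element -4 + 1*sqrt(879) has minimal polynomial:
x^2 + 8*x - 863
Discriminant = (8)^2 - 4*(-863)
= 64 + 3452
= 3516

3516


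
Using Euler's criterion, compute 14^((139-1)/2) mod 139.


p = 139 is prime and the exponent is (p-1)/2 = 69, so by Euler's criterion 14^69 = (14/139) = +1 or -1 mod 139.
Compute by square-and-multiply:
  69 = 64 + 4 + 1 (binary 1000101)
  Repeated squaring mod 139: 14^1 = 14, 14^2 = 57, 14^4 = 52, 14^8 = 63, 14^16 = 77, 14^32 = 91, 14^64 = 80
  14^69 = 14^64 * 14^4 * 14^1 = 80 * 52 * 14 mod 139
    80 * 52 = 4160 = 129 mod 139
    129 * 14 = 1806 = 138 mod 139
  14^69 = 138 mod 139
Result 138 = p - 1 = -1 mod 139: 14 is a quadratic non-residue mod 139. As a residue in [0, p-1] the value is 138.
14^69 mod 139 = 138

138


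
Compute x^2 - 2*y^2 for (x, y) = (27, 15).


x^2 - d*y^2
= 27^2 - 2*15^2
= 729 - 450
= 279

279


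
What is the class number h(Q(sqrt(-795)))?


K = Q(sqrt(-795)). d mod 4 = 1, so D = disc(K) = d = -795
h(K) equals the number of primitive reduced positive-definite forms (a, b, c) = a*x^2 + b*x*y + c*y^2 with b^2 - 4ac = D,
where reduced means |b| <= a <= c, with b >= 0 whenever |b| = a or a = c, and primitive means gcd(a, b, c) = 1.
Reduced forces 3a^2 <= |D| = 795, so 1 <= a <= 16; b must have the parity of D, and c = (b^2 - D)/(4a) must be an integer >= a.
Enumerate a = 1..16, b in [-a, a]:
  a=1: (1, 1, 199)  [1]
  a=2: none
  a=3: (3, 3, 67)  [1]
  a=4: none
  a=5: (5, 5, 41)  [1]
  a=6..14: none
  a=15: (15, 15, 17)  [1]
  a=16: none
Total reduced forms: 1 + 1 + 1 + 1 = 4
h = 4

4


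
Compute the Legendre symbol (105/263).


p = 263 is prime, so compute (105/263) with the reciprocity algorithm (Jacobi-symbol steps: pull out 2s via (2/n), flip via reciprocity, reduce):
  reciprocity: (105/263) -> +(263/105)
  reduce: (53/105)
  reciprocity: (53/105) -> +(105/53)
  reduce: (52/53)
  pull out 2: (2/53) = -1  (since 53 mod 8 = 5)
  pull out 2: (2/53) = -1  (since 53 mod 8 = 5)
  reciprocity: (13/53) -> +(53/13)
  reduce: (1/13)
  (1/13) = 1
Product of signs = 1
(105/263) = 1

1


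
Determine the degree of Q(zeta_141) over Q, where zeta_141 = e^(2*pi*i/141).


The degree equals Euler's totient phi(141).
141 = 3 * 47
phi(141) = 92

92


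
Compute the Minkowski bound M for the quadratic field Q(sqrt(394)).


d = 394, d mod 4 = 2, so disc(K) = 4d = 1576; |disc(K)| = 1576
Real quadratic field, so n = 2, s = r2 = 0, r1 = 2
M = (n!/n^n) * (4/pi)^s * sqrt(|disc(K)|) = (2!/2^2) * (4/pi)^0 * sqrt(1576)
= 0.5 * 1.000000 * 39.698866
= 19.8494

19.8494


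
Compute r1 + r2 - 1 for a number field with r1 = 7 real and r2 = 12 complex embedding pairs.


By Dirichlet's unit theorem:
rank = r1 + r2 - 1
= 7 + 12 - 1
= 18

18


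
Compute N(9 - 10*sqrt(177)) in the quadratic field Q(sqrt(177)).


N(a + b*sqrt(d)) = a^2 - d*b^2
= (9)^2 - (177)*(-10)^2
= 81 - 17700
= -17619

-17619


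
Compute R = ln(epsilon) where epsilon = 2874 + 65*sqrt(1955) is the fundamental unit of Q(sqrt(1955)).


epsilon = 2874 + 65*sqrt(1955)
= 5747.9998
R = ln(5747.9998)
= 8.6566

8.6566


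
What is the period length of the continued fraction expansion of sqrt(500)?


Run the CF algorithm for sqrt(500).
a_0 = floor(sqrt(500)) = 22; set m_0=0, q_0=1.
Recurrence: m' = q*a - m,  q' = (d - m'^2)/q,  a' = floor((a_0 + m')/q').
  step 1: m=22, q=16, a=2
  step 2: m=10, q=25, a=1
  step 3: m=15, q=11, a=3
  step 4: m=18, q=16, a=2
  step 5: m=14, q=19, a=1
  step 6: m=5, q=25, a=1
  step 7: m=20, q=4, a=10
  step 8: m=20, q=25, a=1
  step 9: m=5, q=19, a=1
  step 10: m=14, q=16, a=2
  step 11: m=18, q=11, a=3
  step 12: m=15, q=25, a=1
  step 13: m=10, q=16, a=2
  step 14: m=22, q=1, a=44
a_14 = 2*a_0 = 44, so the period closes here.
sqrt(500) = [22; 2, 1, 3, 2, 1, 1, 10, 1, 1, 2, 3, 1, 2, 44]
Period length = 14

14


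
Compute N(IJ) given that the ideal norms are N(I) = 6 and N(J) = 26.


N(IJ) = N(I) * N(J)
= 6 * 26
= 156

156


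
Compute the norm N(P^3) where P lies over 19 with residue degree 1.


N(P^a) = p^(a*f)
= 19^(3*1)
= 19^3
= 6859

6859


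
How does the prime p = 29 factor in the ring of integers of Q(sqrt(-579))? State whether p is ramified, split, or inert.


K = Q(sqrt(-579)). Since d mod 4 = 1, disc(K) = -579.
Check p | disc: -579 mod 29 = 1.
p does not divide disc. Compute Legendre symbol (d/p):
1^((29-1)/2) mod 29 = 1
(d/p) = 1, so p splits: (p) = P*P' with e=1, f=1, g=2.
Therefore p is split.

split


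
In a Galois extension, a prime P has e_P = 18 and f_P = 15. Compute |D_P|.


|D_P| = e * f
= 18 * 15
= 270

270


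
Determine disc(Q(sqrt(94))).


For K = Q(sqrt(d)) with d squarefree: disc(K) = d if d = 1 mod 4, and disc(K) = 4d if d = 2 or 3 mod 4.
Here d = 94, and d mod 4 = 2.
d = 2 mod 4, not 1 (O_K = Z[sqrt(d)]), so disc(K) = 4d = 4 * (94) = 376

376


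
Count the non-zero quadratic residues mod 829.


For prime p, the number of non-zero quadratic residues is (p-1)/2.
= (829-1)/2
= 414

414


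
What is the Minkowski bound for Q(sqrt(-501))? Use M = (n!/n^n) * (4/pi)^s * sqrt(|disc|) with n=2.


d = -501, d mod 4 = 3, so disc(K) = 4d = -2004; |disc(K)| = 2004
Imaginary quadratic field, so n = 2, s = r2 = 1, r1 = 0
M = (n!/n^n) * (4/pi)^s * sqrt(|disc(K)|) = (2!/2^2) * (4/pi)^1 * sqrt(2004)
= 0.5 * 1.273240 * 44.766059
= 28.4990

28.4990


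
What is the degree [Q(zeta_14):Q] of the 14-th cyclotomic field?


The degree equals Euler's totient phi(14).
14 = 2 * 7
phi(14) = 6

6


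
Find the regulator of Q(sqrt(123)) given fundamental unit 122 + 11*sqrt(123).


epsilon = 122 + 11*sqrt(123)
= 243.9959
R = ln(243.9959)
= 5.4972

5.4972


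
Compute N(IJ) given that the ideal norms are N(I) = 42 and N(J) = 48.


N(IJ) = N(I) * N(J)
= 42 * 48
= 2016

2016


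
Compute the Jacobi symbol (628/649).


Compute (628/649) via quadratic reciprocity:
  pull out 2: (2/649) = +1  (since 649 mod 8 = 1)
  pull out 2: (2/649) = +1  (since 649 mod 8 = 1)
  reciprocity: (157/649) -> +(649/157)
  reduce: (21/157)
  reciprocity: (21/157) -> +(157/21)
  reduce: (10/21)
  pull out 2: (2/21) = -1  (since 21 mod 8 = 5)
  reciprocity: (5/21) -> +(21/5)
  reduce: (1/5)
  (1/5) = 1
Product of signs = -1

-1


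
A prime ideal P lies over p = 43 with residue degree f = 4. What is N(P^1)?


N(P^a) = p^(a*f)
= 43^(1*4)
= 43^4
= 3418801

3418801


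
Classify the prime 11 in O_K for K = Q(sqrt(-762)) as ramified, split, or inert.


K = Q(sqrt(-762)). Since d mod 4 = 2, disc(K) = -3048.
Check p | disc: -3048 mod 11 = 10.
p does not divide disc. Compute Legendre symbol (d/p):
8^((11-1)/2) mod 11 = -1
(d/p) = -1, so p is inert: (p) stays prime with e=1, f=2, g=1.
Therefore p is inert.

inert


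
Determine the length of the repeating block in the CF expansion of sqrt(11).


Run the CF algorithm for sqrt(11).
a_0 = floor(sqrt(11)) = 3; set m_0=0, q_0=1.
Recurrence: m' = q*a - m,  q' = (d - m'^2)/q,  a' = floor((a_0 + m')/q').
  step 1: m=3, q=2, a=3
  step 2: m=3, q=1, a=6
a_2 = 2*a_0 = 6, so the period closes here.
sqrt(11) = [3; 3, 6]
Period length = 2

2


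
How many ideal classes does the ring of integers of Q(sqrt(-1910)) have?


K = Q(sqrt(-1910)). d mod 4 = 2, so D = disc(K) = 4d = -7640
h(K) equals the number of primitive reduced positive-definite forms (a, b, c) = a*x^2 + b*x*y + c*y^2 with b^2 - 4ac = D,
where reduced means |b| <= a <= c, with b >= 0 whenever |b| = a or a = c, and primitive means gcd(a, b, c) = 1.
Reduced forces 3a^2 <= |D| = 7640, so 1 <= a <= 50; b must have the parity of D, and c = (b^2 - D)/(4a) must be an integer >= a.
Enumerate a = 1..50, b in [-a, a]:
  a=1: (1, 0, 1910)  [1]
  a=2: (2, 0, 955)  [1]
  a=3: (3, -2, 637), (3, 2, 637)  [2]
  a=4: none
  a=5: (5, 0, 382)  [1]
  a=6: (6, -4, 319), (6, 4, 319)  [2]
  a=7: (7, -2, 273), (7, 2, 273)  [2]
  a=8: none
  a=9: (9, -8, 214), (9, 8, 214)  [2]
  a=10: (10, 0, 191)  [1]
  a=11: (11, -4, 174), (11, 4, 174)  [2]
  a=12: none
  a=13: (13, -2, 147), (13, 2, 147)  [2]
  a=14: (14, -12, 139), (14, 12, 139)  [2]
  a=15: (15, -10, 129), (15, 10, 129)  [2]
  a=16..17: none
  a=18: (18, -8, 107), (18, 8, 107)  [2]
  a=19: (19, -6, 101), (19, 6, 101)  [2]
  a=20: none
  a=21: (21, -16, 94), (21, -2, 91), (21, 2, 91), (21, 16, 94)  [4]
  a=22: (22, -4, 87), (22, 4, 87)  [2]
  a=23..25: none
  a=26: (26, -24, 79), (26, 24, 79)  [2]
  a=27: (27, -26, 77), (27, 26, 77)  [2]
  a=28: none
  a=29: (29, -4, 66), (29, 4, 66)  [2]
  a=30: (30, -20, 67), (30, 20, 67)  [2]
  a=31..32: none
  a=33: (33, -26, 63), (33, -4, 58), (33, 4, 58), (33, 26, 63)  [4]
  a=34: none
  a=35: (35, -30, 61), (35, 30, 61)  [2]
  a=36..37: none
  a=38: (38, -32, 57), (38, 32, 57)  [2]
  a=39: (39, -28, 54), (39, -2, 49), (39, 2, 49), (39, 28, 54)  [4]
  a=40..41: none
  a=42: (42, -40, 55), (42, -16, 47), (42, 16, 47), (42, 40, 55)  [4]
  a=43: (43, -10, 45), (43, 10, 45)  [2]
  a=44..50: none
Total reduced forms: 1 + 1 + 2 + 1 + 2 + 2 + 2 + 1 + 2 + 2 + 2 + 2 + 2 + 2 + 4 + 2 + 2 + 2 + 2 + 2 + 4 + 2 + 2 + 4 + 4 + 2 = 56
h = 56

56


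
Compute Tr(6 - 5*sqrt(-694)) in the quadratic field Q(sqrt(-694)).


Tr(a + b*sqrt(d)) = (a + b*sqrt(d)) + (a - b*sqrt(d)) = 2a
= 2 * (6)
= 12

12


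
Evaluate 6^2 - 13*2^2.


x^2 - d*y^2
= 6^2 - 13*2^2
= 36 - 52
= -16

-16


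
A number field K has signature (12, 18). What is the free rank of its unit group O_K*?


By Dirichlet's unit theorem:
rank = r1 + r2 - 1
= 12 + 18 - 1
= 29

29


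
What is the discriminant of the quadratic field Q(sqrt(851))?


For K = Q(sqrt(d)) with d squarefree: disc(K) = d if d = 1 mod 4, and disc(K) = 4d if d = 2 or 3 mod 4.
Here d = 851, and d mod 4 = 3.
d = 3 mod 4, not 1 (O_K = Z[sqrt(d)]), so disc(K) = 4d = 4 * (851) = 3404

3404


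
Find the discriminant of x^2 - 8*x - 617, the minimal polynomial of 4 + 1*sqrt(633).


The element 4 + 1*sqrt(633) has minimal polynomial:
x^2 - 8*x - 617
Discriminant = (-8)^2 - 4*(-617)
= 64 + 2468
= 2532

2532


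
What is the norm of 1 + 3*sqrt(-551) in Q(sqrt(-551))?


N(a + b*sqrt(d)) = a^2 - d*b^2
= (1)^2 - (-551)*(3)^2
= 1 + 4959
= 4960

4960


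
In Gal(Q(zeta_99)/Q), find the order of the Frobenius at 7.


The Frobenius at p in Gal(Q(zeta_n)/Q) = (Z/nZ)* is the class of p, so its order is ord_99(7), the smallest k >= 1 with 7^k = 1 mod 99.
n = 99 = 3^2 * 11, phi(99) = 60; the order divides phi(n).
Divisors of 60: 1, 2, 3, 4, 5, 6, 10, 12, 15, 20, 30, 60
Repeated squaring mod 99: 7^1 = 7, 7^2 = 49, 7^4 = 25, 7^8 = 31, 7^16 = 70, 7^32 = 49
Test divisors in increasing order:
  k=1: 7^1 = 7 mod 99
  k=2: 7^2 = 49 mod 99
  k=3: 7^3 = 49 * 7 = 46 mod 99
  k=4: 7^4 = 25 mod 99
  k=5: 7^5 = 25 * 7 = 76 mod 99
  k=6: 7^6 = 25 * 49 = 37 mod 99
  k=10: 7^10 = 31 * 49 = 34 mod 99
  k=12: 7^12 = 31 * 25 = 82 mod 99
  k=15: 7^15 = 31 * 25 * 49 * 7 = 10 mod 99
  k=20: 7^20 = 70 * 25 = 67 mod 99
  k=30: 7^30 = 70 * 31 * 25 * 49 = 1 mod 99  <- first divisor giving 1
Order = 30

30


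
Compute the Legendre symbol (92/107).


p = 107 is prime, so compute (92/107) with the reciprocity algorithm (Jacobi-symbol steps: pull out 2s via (2/n), flip via reciprocity, reduce):
  pull out 2: (2/107) = -1  (since 107 mod 8 = 3)
  pull out 2: (2/107) = -1  (since 107 mod 8 = 3)
  reciprocity: (23/107) -> -(107/23)
  reduce: (15/23)
  reciprocity: (15/23) -> -(23/15)
  reduce: (8/15)
  pull out 2: (2/15) = +1  (since 15 mod 8 = 7)
  pull out 2: (2/15) = +1  (since 15 mod 8 = 7)
  pull out 2: (2/15) = +1  (since 15 mod 8 = 7)
  (1/15) = 1
Product of signs = 1
(92/107) = 1

1


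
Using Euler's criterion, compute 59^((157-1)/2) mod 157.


p = 157 is prime and the exponent is (p-1)/2 = 78, so by Euler's criterion 59^78 = (59/157) = +1 or -1 mod 157.
Compute by square-and-multiply:
  78 = 64 + 8 + 4 + 2 (binary 1001110)
  Repeated squaring mod 157: 59^1 = 59, 59^2 = 27, 59^4 = 101, 59^8 = 153, 59^16 = 16, 59^32 = 99, 59^64 = 67
  59^78 = 59^64 * 59^8 * 59^4 * 59^2 = 67 * 153 * 101 * 27 mod 157
    67 * 153 = 10251 = 46 mod 157
    46 * 101 = 4646 = 93 mod 157
    93 * 27 = 2511 = 156 mod 157
  59^78 = 156 mod 157
Result 156 = p - 1 = -1 mod 157: 59 is a quadratic non-residue mod 157. As a residue in [0, p-1] the value is 156.
59^78 mod 157 = 156

156


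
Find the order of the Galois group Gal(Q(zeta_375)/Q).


|Gal(Q(zeta_375)/Q)| = phi(375)
= 200

200


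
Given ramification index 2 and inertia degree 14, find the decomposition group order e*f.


|D_P| = e * f
= 2 * 14
= 28

28


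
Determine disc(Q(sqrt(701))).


For K = Q(sqrt(d)) with d squarefree: disc(K) = d if d = 1 mod 4, and disc(K) = 4d if d = 2 or 3 mod 4.
Here d = 701, and d mod 4 = 1.
d = 1 mod 4 (O_K = Z[(1+sqrt(d))/2]), so disc(K) = d = 701

701


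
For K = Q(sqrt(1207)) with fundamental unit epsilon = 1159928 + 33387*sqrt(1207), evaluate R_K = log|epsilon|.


epsilon = 1159928 + 33387*sqrt(1207)
= 2.3199e+06
R = ln(2.3199e+06)
= 14.6570

14.6570


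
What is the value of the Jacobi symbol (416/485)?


Compute (416/485) via quadratic reciprocity:
  pull out 2: (2/485) = -1  (since 485 mod 8 = 5)
  pull out 2: (2/485) = -1  (since 485 mod 8 = 5)
  pull out 2: (2/485) = -1  (since 485 mod 8 = 5)
  pull out 2: (2/485) = -1  (since 485 mod 8 = 5)
  pull out 2: (2/485) = -1  (since 485 mod 8 = 5)
  reciprocity: (13/485) -> +(485/13)
  reduce: (4/13)
  pull out 2: (2/13) = -1  (since 13 mod 8 = 5)
  pull out 2: (2/13) = -1  (since 13 mod 8 = 5)
  (1/13) = 1
Product of signs = -1

-1


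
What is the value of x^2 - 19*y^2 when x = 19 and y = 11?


x^2 - d*y^2
= 19^2 - 19*11^2
= 361 - 2299
= -1938

-1938


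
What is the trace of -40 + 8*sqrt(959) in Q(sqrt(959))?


Tr(a + b*sqrt(d)) = (a + b*sqrt(d)) + (a - b*sqrt(d)) = 2a
= 2 * (-40)
= -80

-80


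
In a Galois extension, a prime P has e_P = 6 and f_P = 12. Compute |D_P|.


|D_P| = e * f
= 6 * 12
= 72

72


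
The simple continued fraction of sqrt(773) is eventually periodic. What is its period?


Run the CF algorithm for sqrt(773).
a_0 = floor(sqrt(773)) = 27; set m_0=0, q_0=1.
Recurrence: m' = q*a - m,  q' = (d - m'^2)/q,  a' = floor((a_0 + m')/q').
  step 1: m=27, q=44, a=1
  step 2: m=17, q=11, a=4
  step 3: m=27, q=4, a=13
  step 4: m=25, q=37, a=1
  step 5: m=12, q=17, a=2
  step 6: m=22, q=17, a=2
  step 7: m=12, q=37, a=1
  step 8: m=25, q=4, a=13
  step 9: m=27, q=11, a=4
  step 10: m=17, q=44, a=1
  step 11: m=27, q=1, a=54
a_11 = 2*a_0 = 54, so the period closes here.
sqrt(773) = [27; 1, 4, 13, 1, 2, 2, 1, 13, 4, 1, 54]
Period length = 11

11


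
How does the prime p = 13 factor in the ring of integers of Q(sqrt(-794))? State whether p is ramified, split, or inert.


K = Q(sqrt(-794)). Since d mod 4 = 2, disc(K) = -3176.
Check p | disc: -3176 mod 13 = 9.
p does not divide disc. Compute Legendre symbol (d/p):
12^((13-1)/2) mod 13 = 1
(d/p) = 1, so p splits: (p) = P*P' with e=1, f=1, g=2.
Therefore p is split.

split


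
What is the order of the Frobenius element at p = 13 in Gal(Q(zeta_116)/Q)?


The Frobenius at p in Gal(Q(zeta_n)/Q) = (Z/nZ)* is the class of p, so its order is ord_116(13), the smallest k >= 1 with 13^k = 1 mod 116.
n = 116 = 2^2 * 29, phi(116) = 56; the order divides phi(n).
Divisors of 56: 1, 2, 4, 7, 8, 14, 28, 56
Repeated squaring mod 116: 13^1 = 13, 13^2 = 53, 13^4 = 25, 13^8 = 45, 13^16 = 53, 13^32 = 25
Test divisors in increasing order:
  k=1: 13^1 = 13 mod 116
  k=2: 13^2 = 53 mod 116
  k=4: 13^4 = 25 mod 116
  k=7: 13^7 = 25 * 53 * 13 = 57 mod 116
  k=8: 13^8 = 45 mod 116
  k=14: 13^14 = 45 * 25 * 53 = 1 mod 116  <- first divisor giving 1
Order = 14

14


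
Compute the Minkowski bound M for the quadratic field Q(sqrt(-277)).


d = -277, d mod 4 = 3, so disc(K) = 4d = -1108; |disc(K)| = 1108
Imaginary quadratic field, so n = 2, s = r2 = 1, r1 = 0
M = (n!/n^n) * (4/pi)^s * sqrt(|disc(K)|) = (2!/2^2) * (4/pi)^1 * sqrt(1108)
= 0.5 * 1.273240 * 33.286634
= 21.1909

21.1909


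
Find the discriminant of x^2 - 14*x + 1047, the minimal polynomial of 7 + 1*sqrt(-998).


The element 7 + 1*sqrt(-998) has minimal polynomial:
x^2 - 14*x + 1047
Discriminant = (-14)^2 - 4*(1047)
= 196 - 4188
= -3992

-3992
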